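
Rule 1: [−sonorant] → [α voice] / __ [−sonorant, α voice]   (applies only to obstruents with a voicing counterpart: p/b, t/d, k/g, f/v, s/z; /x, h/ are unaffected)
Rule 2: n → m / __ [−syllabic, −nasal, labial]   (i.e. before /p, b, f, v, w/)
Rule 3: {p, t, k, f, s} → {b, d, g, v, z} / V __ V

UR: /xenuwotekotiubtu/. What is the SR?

Rule 1 (regressive voicing assimilation): /b/ precedes the voiceless obstruent /t/, so it devoices to [p] by assimilation. /xenuwotekotiubtu/ → xenuwotekotiuptu.
Rule 2 (nasal place assimilation): no segment meets the environment; /xenuwotekotiuptu/ is unchanged.
Rule 3 (intervocalic voicing): /t/ is a voiceless obstruent between vowels /o/ and /e/, so it voices to [d]. /k/ is a voiceless obstruent between vowels /e/ and /o/, so it voices to [g]. /t/ is a voiceless obstruent between vowels /o/ and /i/, so it voices to [d]. /xenuwotekotiuptu/ → xenuwodegodiuptu.

xenuwodegodiuptu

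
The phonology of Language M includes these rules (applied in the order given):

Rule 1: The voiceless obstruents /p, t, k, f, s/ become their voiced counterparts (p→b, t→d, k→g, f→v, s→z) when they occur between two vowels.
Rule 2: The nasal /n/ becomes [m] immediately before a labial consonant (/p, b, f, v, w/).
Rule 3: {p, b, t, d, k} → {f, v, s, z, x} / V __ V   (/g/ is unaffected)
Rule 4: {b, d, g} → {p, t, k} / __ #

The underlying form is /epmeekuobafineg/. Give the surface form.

Rule 1 (intervocalic voicing): /k/ is a voiceless obstruent between vowels /e/ and /u/, so it voices to [g]. /f/ is a voiceless obstruent between vowels /a/ and /i/, so it voices to [v]. /epmeekuobafineg/ → epmeeguobavineg.
Rule 2 (nasal place assimilation): no segment meets the environment; /epmeeguobavineg/ is unchanged.
Rule 3 (intervocalic spirantization): /b/ is a stop between vowels /o/ and /a/, so it spirantizes to the fricative [v]. /epmeeguobavineg/ → epmeeguovavineg.
Rule 4 (final devoicing): /g/ is a voiced stop in word-final position, so it devoices to [k]. /epmeeguovavineg/ → epmeeguovavinek.

epmeeguovavinek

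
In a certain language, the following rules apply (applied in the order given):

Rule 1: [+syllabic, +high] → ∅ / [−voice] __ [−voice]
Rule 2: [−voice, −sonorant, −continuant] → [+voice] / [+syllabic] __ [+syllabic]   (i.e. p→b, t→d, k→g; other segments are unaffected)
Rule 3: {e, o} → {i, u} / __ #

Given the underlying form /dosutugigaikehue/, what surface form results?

Rule 1 (high vowel syncope): /u/ is a high vowel flanked by voiceless consonants /s/ and /t/, so it deletes. /dosutugigaikehue/ → dostugigaikehue.
Rule 2 (intervocalic voicing): /k/ is a voiceless stop between vowels /i/ and /e/, so it voices to [g]. /dostugigaikehue/ → dostugigaigehue.
Rule 3 (final vowel raising): /e/ is a mid vowel in word-final position, so it raises to [i]. /dostugigaigehue/ → dostugigaigehui.

dostugigaigehui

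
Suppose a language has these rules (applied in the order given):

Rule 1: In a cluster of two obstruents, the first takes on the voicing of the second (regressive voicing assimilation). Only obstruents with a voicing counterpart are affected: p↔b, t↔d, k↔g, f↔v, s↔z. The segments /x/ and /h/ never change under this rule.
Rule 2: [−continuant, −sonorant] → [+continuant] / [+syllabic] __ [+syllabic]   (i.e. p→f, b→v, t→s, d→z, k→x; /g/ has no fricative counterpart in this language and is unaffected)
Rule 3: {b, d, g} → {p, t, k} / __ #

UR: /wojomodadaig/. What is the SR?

Rule 1 (regressive voicing assimilation): no segment meets the environment; /wojomodadaig/ is unchanged.
Rule 2 (intervocalic spirantization): /d/ is a stop between vowels /o/ and /a/, so it spirantizes to the fricative [z]. /d/ is a stop between vowels /a/ and /a/, so it spirantizes to the fricative [z]. /wojomodadaig/ → wojomozazaig.
Rule 3 (final devoicing): /g/ is a voiced stop in word-final position, so it devoices to [k]. /wojomozazaig/ → wojomozazaik.

wojomozazaik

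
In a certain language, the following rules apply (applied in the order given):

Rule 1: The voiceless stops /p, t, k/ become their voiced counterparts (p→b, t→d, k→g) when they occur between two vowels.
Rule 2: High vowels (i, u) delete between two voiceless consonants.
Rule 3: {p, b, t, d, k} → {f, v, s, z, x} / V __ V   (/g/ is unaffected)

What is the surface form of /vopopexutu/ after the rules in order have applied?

Rule 1 (intervocalic voicing): /p/ is a voiceless stop between vowels /o/ and /o/, so it voices to [b]. /p/ is a voiceless stop between vowels /o/ and /e/, so it voices to [b]. /t/ is a voiceless stop between vowels /u/ and /u/, so it voices to [d]. /vopopexutu/ → vobobexudu.
Rule 2 (high vowel syncope): no segment meets the environment; /vobobexudu/ is unchanged.
Rule 3 (intervocalic spirantization): /b/ is a stop between vowels /o/ and /o/, so it spirantizes to the fricative [v]. /b/ is a stop between vowels /o/ and /e/, so it spirantizes to the fricative [v]. /d/ is a stop between vowels /u/ and /u/, so it spirantizes to the fricative [z]. /vobobexudu/ → vovovexuzu.

vovovexuzu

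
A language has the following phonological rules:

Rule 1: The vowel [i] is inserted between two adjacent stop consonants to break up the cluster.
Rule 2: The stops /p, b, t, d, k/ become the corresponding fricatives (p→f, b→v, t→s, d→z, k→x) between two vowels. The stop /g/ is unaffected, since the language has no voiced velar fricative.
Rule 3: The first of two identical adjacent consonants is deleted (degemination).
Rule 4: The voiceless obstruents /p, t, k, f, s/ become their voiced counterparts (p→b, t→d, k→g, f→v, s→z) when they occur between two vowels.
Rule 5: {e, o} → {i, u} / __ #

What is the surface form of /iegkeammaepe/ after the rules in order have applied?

iegixeamaevi

Rule 1 (stop-cluster i-epenthesis): /g/ and /k/ form a stop–stop cluster, so [i] is inserted between them. /iegkeammaepe/ → iegikeammaepe.
Rule 2 (intervocalic spirantization): /k/ is a stop between vowels /i/ and /e/, so it spirantizes to the fricative [x]. /p/ is a stop between vowels /e/ and /e/, so it spirantizes to the fricative [f]. /iegikeammaepe/ → iegixeammaefe.
Rule 3 (degemination): /mm/ is a geminate; the first /m/ deletes. /iegixeammaefe/ → iegixeamaefe.
Rule 4 (intervocalic voicing): /f/ is a voiceless obstruent between vowels /e/ and /e/, so it voices to [v]. /iegixeamaefe/ → iegixeamaeve.
Rule 5 (final vowel raising): /e/ is a mid vowel in word-final position, so it raises to [i]. /iegixeamaeve/ → iegixeamaevi.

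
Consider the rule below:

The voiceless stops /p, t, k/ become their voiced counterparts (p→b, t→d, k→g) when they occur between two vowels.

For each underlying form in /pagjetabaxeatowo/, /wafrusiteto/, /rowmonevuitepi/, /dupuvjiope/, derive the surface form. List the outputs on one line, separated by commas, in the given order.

pagjedabaxeadowo, wafrusidedo, rowmonevuidebi, dubuvjiobe

/pagjetabaxeatowo/: /t/ is a voiceless stop between vowels /e/ and /a/, so it voices to [d]. /t/ is a voiceless stop between vowels /a/ and /o/, so it voices to [d]. → [pagjedabaxeadowo].
/wafrusiteto/: /t/ is a voiceless stop between vowels /i/ and /e/, so it voices to [d]. /t/ is a voiceless stop between vowels /e/ and /o/, so it voices to [d]. → [wafrusidedo].
/rowmonevuitepi/: /t/ is a voiceless stop between vowels /i/ and /e/, so it voices to [d]. /p/ is a voiceless stop between vowels /e/ and /i/, so it voices to [b]. → [rowmonevuidebi].
/dupuvjiope/: /p/ is a voiceless stop between vowels /u/ and /u/, so it voices to [b]. /p/ is a voiceless stop between vowels /o/ and /e/, so it voices to [b]. → [dubuvjiobe].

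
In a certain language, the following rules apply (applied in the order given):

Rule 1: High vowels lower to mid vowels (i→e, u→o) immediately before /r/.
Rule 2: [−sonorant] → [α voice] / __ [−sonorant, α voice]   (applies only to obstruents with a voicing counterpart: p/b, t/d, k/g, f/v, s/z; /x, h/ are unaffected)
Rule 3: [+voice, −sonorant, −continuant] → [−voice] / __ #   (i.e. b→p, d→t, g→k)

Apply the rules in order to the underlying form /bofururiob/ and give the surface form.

Rule 1 (pre-rhotic lowering): /u/ is a high vowel immediately before /r/, so it lowers to [o]. /u/ is a high vowel immediately before /r/, so it lowers to [o]. /bofururiob/ → bofororiob.
Rule 2 (regressive voicing assimilation): no segment meets the environment; /bofororiob/ is unchanged.
Rule 3 (final devoicing): /b/ is a voiced stop in word-final position, so it devoices to [p]. /bofororiob/ → bofororiop.

bofororiop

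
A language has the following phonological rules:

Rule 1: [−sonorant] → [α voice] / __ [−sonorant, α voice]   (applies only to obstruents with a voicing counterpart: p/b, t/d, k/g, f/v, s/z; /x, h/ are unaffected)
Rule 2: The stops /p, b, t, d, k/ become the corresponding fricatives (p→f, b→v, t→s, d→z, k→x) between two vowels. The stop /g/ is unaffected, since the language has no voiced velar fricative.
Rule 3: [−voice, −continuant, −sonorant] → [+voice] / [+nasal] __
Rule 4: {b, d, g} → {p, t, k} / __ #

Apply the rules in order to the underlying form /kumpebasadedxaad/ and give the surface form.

kumbevasazetxaat

Rule 1 (regressive voicing assimilation): /d/ precedes the voiceless obstruent /x/, so it devoices to [t] by assimilation. /kumpebasadedxaad/ → kumpebasadetxaad.
Rule 2 (intervocalic spirantization): /b/ is a stop between vowels /e/ and /a/, so it spirantizes to the fricative [v]. /d/ is a stop between vowels /a/ and /e/, so it spirantizes to the fricative [z]. /kumpebasadetxaad/ → kumpevasazetxaad.
Rule 3 (post-nasal voicing): /p/ is a voiceless stop immediately after the nasal /m/, so it voices to [b]. /kumpevasazetxaad/ → kumbevasazetxaad.
Rule 4 (final devoicing): /d/ is a voiced stop in word-final position, so it devoices to [t]. /kumbevasazetxaad/ → kumbevasazetxaat.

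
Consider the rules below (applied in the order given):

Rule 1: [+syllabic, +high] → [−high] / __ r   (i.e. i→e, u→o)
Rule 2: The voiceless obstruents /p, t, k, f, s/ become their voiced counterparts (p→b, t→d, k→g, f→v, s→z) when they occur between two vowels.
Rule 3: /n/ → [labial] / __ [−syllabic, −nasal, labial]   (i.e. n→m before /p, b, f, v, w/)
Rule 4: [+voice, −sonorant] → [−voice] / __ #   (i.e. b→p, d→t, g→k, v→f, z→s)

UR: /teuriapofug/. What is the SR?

teoriabovuk

Rule 1 (pre-rhotic lowering): /u/ is a high vowel immediately before /r/, so it lowers to [o]. /teuriapofug/ → teoriapofug.
Rule 2 (intervocalic voicing): /p/ is a voiceless obstruent between vowels /a/ and /o/, so it voices to [b]. /f/ is a voiceless obstruent between vowels /o/ and /u/, so it voices to [v]. /teoriapofug/ → teoriabovug.
Rule 3 (nasal place assimilation): no segment meets the environment; /teoriabovug/ is unchanged.
Rule 4 (final devoicing): /g/ is a voiced obstruent in word-final position, so it devoices to [k]. /teoriabovug/ → teoriabovuk.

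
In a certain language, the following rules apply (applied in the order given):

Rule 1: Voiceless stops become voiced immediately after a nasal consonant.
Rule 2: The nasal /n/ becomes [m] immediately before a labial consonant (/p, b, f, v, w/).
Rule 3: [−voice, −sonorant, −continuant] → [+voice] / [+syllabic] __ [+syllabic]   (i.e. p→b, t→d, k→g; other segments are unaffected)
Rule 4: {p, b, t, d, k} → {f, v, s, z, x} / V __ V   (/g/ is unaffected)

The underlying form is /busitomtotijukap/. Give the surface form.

Rule 1 (post-nasal voicing): /t/ is a voiceless stop immediately after the nasal /m/, so it voices to [d]. /busitomtotijukap/ → busitomdotijukap.
Rule 2 (nasal place assimilation): no segment meets the environment; /busitomdotijukap/ is unchanged.
Rule 3 (intervocalic voicing): /t/ is a voiceless stop between vowels /i/ and /o/, so it voices to [d]. /t/ is a voiceless stop between vowels /o/ and /i/, so it voices to [d]. /k/ is a voiceless stop between vowels /u/ and /a/, so it voices to [g]. /busitomdotijukap/ → busidomdodijugap.
Rule 4 (intervocalic spirantization): /d/ is a stop between vowels /i/ and /o/, so it spirantizes to the fricative [z]. /d/ is a stop between vowels /o/ and /i/, so it spirantizes to the fricative [z]. /busidomdodijugap/ → busizomdozijugap.

busizomdozijugap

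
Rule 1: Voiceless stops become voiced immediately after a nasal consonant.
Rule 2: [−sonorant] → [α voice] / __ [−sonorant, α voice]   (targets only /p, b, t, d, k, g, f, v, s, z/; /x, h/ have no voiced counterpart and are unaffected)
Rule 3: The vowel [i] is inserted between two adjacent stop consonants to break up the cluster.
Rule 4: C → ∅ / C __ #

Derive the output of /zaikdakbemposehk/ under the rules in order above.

Rule 1 (post-nasal voicing): /p/ is a voiceless stop immediately after the nasal /m/, so it voices to [b]. /zaikdakbemposehk/ → zaikdakbembosehk.
Rule 2 (regressive voicing assimilation): /k/ precedes the voiced obstruent /d/, so it voices to [g] by assimilation. /k/ precedes the voiced obstruent /b/, so it voices to [g] by assimilation. /zaikdakbembosehk/ → zaigdagbembosehk.
Rule 3 (stop-cluster i-epenthesis): /g/ and /d/ form a stop–stop cluster, so [i] is inserted between them. /g/ and /b/ form a stop–stop cluster, so [i] is inserted between them. /zaigdagbembosehk/ → zaigidagibembosehk.
Rule 4 (final cluster simplification): /k/ is the second consonant of a word-final cluster /hk/, so it deletes. /zaigidagibembosehk/ → zaigidagibemboseh.

zaigidagibemboseh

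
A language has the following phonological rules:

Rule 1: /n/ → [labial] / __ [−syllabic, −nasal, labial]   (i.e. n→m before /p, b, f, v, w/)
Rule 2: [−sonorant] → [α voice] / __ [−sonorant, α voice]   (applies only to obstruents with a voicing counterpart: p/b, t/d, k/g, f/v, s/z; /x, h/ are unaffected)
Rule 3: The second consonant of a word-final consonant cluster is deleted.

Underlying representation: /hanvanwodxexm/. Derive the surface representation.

Rule 1 (nasal place assimilation): /n/ precedes the labial consonant /v/, so it assimilates in place to [m]. /n/ precedes the labial consonant /w/, so it assimilates in place to [m]. /hanvanwodxexm/ → hamvamwodxexm.
Rule 2 (regressive voicing assimilation): /d/ precedes the voiceless obstruent /x/, so it devoices to [t] by assimilation. /hamvamwodxexm/ → hamvamwotxexm.
Rule 3 (final cluster simplification): /m/ is the second consonant of a word-final cluster /xm/, so it deletes. /hamvamwotxexm/ → hamvamwotxex.

hamvamwotxex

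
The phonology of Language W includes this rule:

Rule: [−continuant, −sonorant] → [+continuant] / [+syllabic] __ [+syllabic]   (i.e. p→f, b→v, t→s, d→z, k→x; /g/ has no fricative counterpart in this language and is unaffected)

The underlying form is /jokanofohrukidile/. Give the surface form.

joxanofohruxizile

/k/ is a stop between vowels /o/ and /a/, so it spirantizes to the fricative [x].
/k/ is a stop between vowels /u/ and /i/, so it spirantizes to the fricative [x].
/d/ is a stop between vowels /i/ and /i/, so it spirantizes to the fricative [z].
Surface form: [joxanofohruxizile].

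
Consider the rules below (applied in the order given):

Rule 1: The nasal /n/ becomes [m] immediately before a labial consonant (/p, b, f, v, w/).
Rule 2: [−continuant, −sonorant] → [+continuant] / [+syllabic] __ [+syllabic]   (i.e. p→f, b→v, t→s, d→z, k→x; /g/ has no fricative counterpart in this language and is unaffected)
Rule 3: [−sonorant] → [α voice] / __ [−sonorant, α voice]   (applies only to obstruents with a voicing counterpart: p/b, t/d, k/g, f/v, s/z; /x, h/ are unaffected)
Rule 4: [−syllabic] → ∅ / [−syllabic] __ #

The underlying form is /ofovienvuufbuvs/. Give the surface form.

ofoviemvuuvbuf

Rule 1 (nasal place assimilation): /n/ precedes the labial consonant /v/, so it assimilates in place to [m]. /ofovienvuufbuvs/ → ofoviemvuufbuvs.
Rule 2 (intervocalic spirantization): no segment meets the environment; /ofoviemvuufbuvs/ is unchanged.
Rule 3 (regressive voicing assimilation): /f/ precedes the voiced obstruent /b/, so it voices to [v] by assimilation. /v/ precedes the voiceless obstruent /s/, so it devoices to [f] by assimilation. /ofoviemvuufbuvs/ → ofoviemvuuvbufs.
Rule 4 (final cluster simplification): /s/ is the second consonant of a word-final cluster /fs/, so it deletes. /ofoviemvuuvbufs/ → ofoviemvuuvbuf.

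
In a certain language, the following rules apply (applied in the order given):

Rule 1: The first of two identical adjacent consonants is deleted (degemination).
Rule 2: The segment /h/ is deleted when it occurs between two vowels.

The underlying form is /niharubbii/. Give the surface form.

niarubii

Rule 1 (degemination): /bb/ is a geminate; the first /b/ deletes. /niharubbii/ → niharubii.
Rule 2 (intervocalic h-deletion): /h/ occurs between vowels /i/ and /a/, so it deletes. /niharubii/ → niarubii.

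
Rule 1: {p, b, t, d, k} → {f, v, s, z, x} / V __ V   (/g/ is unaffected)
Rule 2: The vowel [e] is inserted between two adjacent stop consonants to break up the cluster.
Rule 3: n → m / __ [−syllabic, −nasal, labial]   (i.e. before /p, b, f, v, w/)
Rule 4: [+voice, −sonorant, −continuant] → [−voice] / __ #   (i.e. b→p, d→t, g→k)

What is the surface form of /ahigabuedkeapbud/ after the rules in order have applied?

Rule 1 (intervocalic spirantization): /b/ is a stop between vowels /a/ and /u/, so it spirantizes to the fricative [v]. /ahigabuedkeapbud/ → ahigavuedkeapbud.
Rule 2 (stop-cluster e-epenthesis): /d/ and /k/ form a stop–stop cluster, so [e] is inserted between them. /p/ and /b/ form a stop–stop cluster, so [e] is inserted between them. /ahigavuedkeapbud/ → ahigavuedekeapebud.
Rule 3 (nasal place assimilation): no segment meets the environment; /ahigavuedekeapebud/ is unchanged.
Rule 4 (final devoicing): /d/ is a voiced stop in word-final position, so it devoices to [t]. /ahigavuedekeapebud/ → ahigavuedekeapebut.

ahigavuedekeapebut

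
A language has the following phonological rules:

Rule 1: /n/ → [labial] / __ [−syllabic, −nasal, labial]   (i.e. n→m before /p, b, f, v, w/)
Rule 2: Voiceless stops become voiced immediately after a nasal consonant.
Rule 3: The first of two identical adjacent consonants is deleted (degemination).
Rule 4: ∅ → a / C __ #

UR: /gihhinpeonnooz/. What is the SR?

gihimbeonooza

Rule 1 (nasal place assimilation): /n/ precedes the labial consonant /p/, so it assimilates in place to [m]. /gihhinpeonnooz/ → gihhimpeonnooz.
Rule 2 (post-nasal voicing): /p/ is a voiceless stop immediately after the nasal /m/, so it voices to [b]. /gihhimpeonnooz/ → gihhimbeonnooz.
Rule 3 (degemination): /hh/ is a geminate; the first /h/ deletes. /nn/ is a geminate; the first /n/ deletes. /gihhimbeonnooz/ → gihimbeonooz.
Rule 4 (final a-epenthesis): the form ends in the consonant /z/, so [a] is inserted word-finally. /gihimbeonooz/ → gihimbeonooza.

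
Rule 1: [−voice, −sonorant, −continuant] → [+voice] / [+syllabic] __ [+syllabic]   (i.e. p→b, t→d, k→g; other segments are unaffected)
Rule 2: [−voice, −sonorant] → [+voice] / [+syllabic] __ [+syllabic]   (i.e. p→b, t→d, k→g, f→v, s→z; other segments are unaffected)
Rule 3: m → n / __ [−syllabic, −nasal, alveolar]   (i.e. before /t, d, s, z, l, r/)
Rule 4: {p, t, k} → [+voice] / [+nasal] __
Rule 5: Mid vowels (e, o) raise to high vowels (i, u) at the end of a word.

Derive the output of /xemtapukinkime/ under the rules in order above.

xendabugingimi

Rule 1 (intervocalic voicing): /p/ is a voiceless stop between vowels /a/ and /u/, so it voices to [b]. /k/ is a voiceless stop between vowels /u/ and /i/, so it voices to [g]. /xemtapukinkime/ → xemtabuginkime.
Rule 2 (intervocalic voicing): no segment meets the environment; /xemtabuginkime/ is unchanged.
Rule 3 (nasal place assimilation): /m/ precedes the alveolar consonant /t/, so it assimilates in place to [n]. /xemtabuginkime/ → xentabuginkime.
Rule 4 (post-nasal voicing): /t/ is a voiceless stop immediately after the nasal /n/, so it voices to [d]. /k/ is a voiceless stop immediately after the nasal /n/, so it voices to [g]. /xentabuginkime/ → xendabugingime.
Rule 5 (final vowel raising): /e/ is a mid vowel in word-final position, so it raises to [i]. /xendabugingime/ → xendabugingimi.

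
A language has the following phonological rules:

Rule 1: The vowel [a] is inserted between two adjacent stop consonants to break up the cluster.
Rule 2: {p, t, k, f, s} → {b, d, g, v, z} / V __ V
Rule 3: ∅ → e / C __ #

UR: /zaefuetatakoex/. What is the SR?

zaevuedadagoexe

Rule 1 (stop-cluster a-epenthesis): no segment meets the environment; /zaefuetatakoex/ is unchanged.
Rule 2 (intervocalic voicing): /f/ is a voiceless obstruent between vowels /e/ and /u/, so it voices to [v]. /t/ is a voiceless obstruent between vowels /e/ and /a/, so it voices to [d]. /t/ is a voiceless obstruent between vowels /a/ and /a/, so it voices to [d]. /k/ is a voiceless obstruent between vowels /a/ and /o/, so it voices to [g]. /zaefuetatakoex/ → zaevuedadagoex.
Rule 3 (final e-epenthesis): the form ends in the consonant /x/, so [e] is inserted word-finally. /zaevuedadagoex/ → zaevuedadagoexe.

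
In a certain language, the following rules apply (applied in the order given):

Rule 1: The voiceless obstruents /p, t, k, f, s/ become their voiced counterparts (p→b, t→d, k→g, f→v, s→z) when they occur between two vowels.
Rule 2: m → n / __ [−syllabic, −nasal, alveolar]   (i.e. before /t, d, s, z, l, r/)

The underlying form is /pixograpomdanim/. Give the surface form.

Rule 1 (intervocalic voicing): /p/ is a voiceless obstruent between vowels /a/ and /o/, so it voices to [b]. /pixograpomdanim/ → pixograbomdanim.
Rule 2 (nasal place assimilation): /m/ precedes the alveolar consonant /d/, so it assimilates in place to [n]. /pixograbomdanim/ → pixograbondanim.

pixograbondanim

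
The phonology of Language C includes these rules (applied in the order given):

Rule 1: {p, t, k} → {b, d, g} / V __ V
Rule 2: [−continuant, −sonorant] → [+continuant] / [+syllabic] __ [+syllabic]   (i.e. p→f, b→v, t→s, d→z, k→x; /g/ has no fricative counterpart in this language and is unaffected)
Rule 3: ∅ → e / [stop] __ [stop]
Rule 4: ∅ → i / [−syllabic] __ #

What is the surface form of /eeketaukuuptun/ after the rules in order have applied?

eegezauguupetuni

Rule 1 (intervocalic voicing): /k/ is a voiceless stop between vowels /e/ and /e/, so it voices to [g]. /t/ is a voiceless stop between vowels /e/ and /a/, so it voices to [d]. /k/ is a voiceless stop between vowels /u/ and /u/, so it voices to [g]. /eeketaukuuptun/ → eegedauguuptun.
Rule 2 (intervocalic spirantization): /d/ is a stop between vowels /e/ and /a/, so it spirantizes to the fricative [z]. /eegedauguuptun/ → eegezauguuptun.
Rule 3 (stop-cluster e-epenthesis): /p/ and /t/ form a stop–stop cluster, so [e] is inserted between them. /eegezauguuptun/ → eegezauguupetun.
Rule 4 (final i-epenthesis): the form ends in the consonant /n/, so [i] is inserted word-finally. /eegezauguupetun/ → eegezauguupetuni.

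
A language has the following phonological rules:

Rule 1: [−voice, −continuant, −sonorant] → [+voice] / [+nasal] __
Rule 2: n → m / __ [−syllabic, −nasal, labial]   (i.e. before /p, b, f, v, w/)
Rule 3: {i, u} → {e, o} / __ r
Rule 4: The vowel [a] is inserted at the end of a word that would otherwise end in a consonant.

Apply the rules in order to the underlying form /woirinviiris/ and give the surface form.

Rule 1 (post-nasal voicing): no segment meets the environment; /woirinviiris/ is unchanged.
Rule 2 (nasal place assimilation): /n/ precedes the labial consonant /v/, so it assimilates in place to [m]. /woirinviiris/ → woirimviiris.
Rule 3 (pre-rhotic lowering): /i/ is a high vowel immediately before /r/, so it lowers to [e]. /i/ is a high vowel immediately before /r/, so it lowers to [e]. /woirimviiris/ → woerimvieris.
Rule 4 (final a-epenthesis): the form ends in the consonant /s/, so [a] is inserted word-finally. /woerimvieris/ → woerimvierisa.

woerimvierisa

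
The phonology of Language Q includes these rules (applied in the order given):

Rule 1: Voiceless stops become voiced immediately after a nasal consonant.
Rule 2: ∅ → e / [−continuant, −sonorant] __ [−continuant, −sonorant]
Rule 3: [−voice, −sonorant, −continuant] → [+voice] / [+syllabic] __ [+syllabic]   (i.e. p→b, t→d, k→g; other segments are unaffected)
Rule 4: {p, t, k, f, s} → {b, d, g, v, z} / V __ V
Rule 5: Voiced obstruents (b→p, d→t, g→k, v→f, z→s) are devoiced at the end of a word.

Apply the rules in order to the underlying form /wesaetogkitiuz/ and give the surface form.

wezaedogegidius

Rule 1 (post-nasal voicing): no segment meets the environment; /wesaetogkitiuz/ is unchanged.
Rule 2 (stop-cluster e-epenthesis): /g/ and /k/ form a stop–stop cluster, so [e] is inserted between them. /wesaetogkitiuz/ → wesaetogekitiuz.
Rule 3 (intervocalic voicing): /t/ is a voiceless stop between vowels /e/ and /o/, so it voices to [d]. /k/ is a voiceless stop between vowels /e/ and /i/, so it voices to [g]. /t/ is a voiceless stop between vowels /i/ and /i/, so it voices to [d]. /wesaetogekitiuz/ → wesaedogegidiuz.
Rule 4 (intervocalic voicing): /s/ is a voiceless obstruent between vowels /e/ and /a/, so it voices to [z]. /wesaedogegidiuz/ → wezaedogegidiuz.
Rule 5 (final devoicing): /z/ is a voiced obstruent in word-final position, so it devoices to [s]. /wezaedogegidiuz/ → wezaedogegidius.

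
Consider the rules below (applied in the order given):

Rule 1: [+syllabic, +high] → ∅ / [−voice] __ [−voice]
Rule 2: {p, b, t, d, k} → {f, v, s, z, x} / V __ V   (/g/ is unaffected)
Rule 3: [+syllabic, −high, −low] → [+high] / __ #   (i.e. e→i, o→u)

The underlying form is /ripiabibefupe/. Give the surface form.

rifiavivefpi

Rule 1 (high vowel syncope): /u/ is a high vowel flanked by voiceless consonants /f/ and /p/, so it deletes. /ripiabibefupe/ → ripiabibefpe.
Rule 2 (intervocalic spirantization): /p/ is a stop between vowels /i/ and /i/, so it spirantizes to the fricative [f]. /b/ is a stop between vowels /a/ and /i/, so it spirantizes to the fricative [v]. /b/ is a stop between vowels /i/ and /e/, so it spirantizes to the fricative [v]. /ripiabibefpe/ → rifiavivefpe.
Rule 3 (final vowel raising): /e/ is a mid vowel in word-final position, so it raises to [i]. /rifiavivefpe/ → rifiavivefpi.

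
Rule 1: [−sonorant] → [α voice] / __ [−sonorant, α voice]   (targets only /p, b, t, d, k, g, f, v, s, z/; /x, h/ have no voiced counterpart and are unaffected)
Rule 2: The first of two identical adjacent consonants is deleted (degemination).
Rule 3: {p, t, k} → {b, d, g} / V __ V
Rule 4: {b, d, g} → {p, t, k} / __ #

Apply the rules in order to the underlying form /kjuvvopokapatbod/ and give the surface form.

kjuvobogabadbot

Rule 1 (regressive voicing assimilation): /t/ precedes the voiced obstruent /b/, so it voices to [d] by assimilation. /kjuvvopokapatbod/ → kjuvvopokapadbod.
Rule 2 (degemination): /vv/ is a geminate; the first /v/ deletes. /kjuvvopokapadbod/ → kjuvopokapadbod.
Rule 3 (intervocalic voicing): /p/ is a voiceless stop between vowels /o/ and /o/, so it voices to [b]. /k/ is a voiceless stop between vowels /o/ and /a/, so it voices to [g]. /p/ is a voiceless stop between vowels /a/ and /a/, so it voices to [b]. /kjuvopokapadbod/ → kjuvobogabadbod.
Rule 4 (final devoicing): /d/ is a voiced stop in word-final position, so it devoices to [t]. /kjuvobogabadbod/ → kjuvobogabadbot.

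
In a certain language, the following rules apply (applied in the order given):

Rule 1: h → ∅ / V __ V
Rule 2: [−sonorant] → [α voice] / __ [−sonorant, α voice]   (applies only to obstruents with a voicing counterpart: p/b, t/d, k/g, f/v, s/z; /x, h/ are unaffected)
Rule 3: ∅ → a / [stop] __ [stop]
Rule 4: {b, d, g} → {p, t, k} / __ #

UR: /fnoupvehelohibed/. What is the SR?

Rule 1 (intervocalic h-deletion): /h/ occurs between vowels /e/ and /e/, so it deletes. /h/ occurs between vowels /o/ and /i/, so it deletes. /fnoupvehelohibed/ → fnoupveeloibed.
Rule 2 (regressive voicing assimilation): /p/ precedes the voiced obstruent /v/, so it voices to [b] by assimilation. /fnoupveeloibed/ → fnoubveeloibed.
Rule 3 (stop-cluster a-epenthesis): no segment meets the environment; /fnoubveeloibed/ is unchanged.
Rule 4 (final devoicing): /d/ is a voiced stop in word-final position, so it devoices to [t]. /fnoubveeloibed/ → fnoubveeloibet.

fnoubveeloibet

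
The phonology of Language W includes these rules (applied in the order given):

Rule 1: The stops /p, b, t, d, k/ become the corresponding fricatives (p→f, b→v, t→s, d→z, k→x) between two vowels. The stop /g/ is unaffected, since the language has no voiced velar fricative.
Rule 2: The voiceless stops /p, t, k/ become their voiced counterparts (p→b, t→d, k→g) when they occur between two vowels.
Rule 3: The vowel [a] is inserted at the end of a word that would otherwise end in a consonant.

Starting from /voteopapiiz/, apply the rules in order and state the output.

voseofafiiza

Rule 1 (intervocalic spirantization): /t/ is a stop between vowels /o/ and /e/, so it spirantizes to the fricative [s]. /p/ is a stop between vowels /o/ and /a/, so it spirantizes to the fricative [f]. /p/ is a stop between vowels /a/ and /i/, so it spirantizes to the fricative [f]. /voteopapiiz/ → voseofafiiz.
Rule 2 (intervocalic voicing): no segment meets the environment; /voseofafiiz/ is unchanged.
Rule 3 (final a-epenthesis): the form ends in the consonant /z/, so [a] is inserted word-finally. /voseofafiiz/ → voseofafiiza.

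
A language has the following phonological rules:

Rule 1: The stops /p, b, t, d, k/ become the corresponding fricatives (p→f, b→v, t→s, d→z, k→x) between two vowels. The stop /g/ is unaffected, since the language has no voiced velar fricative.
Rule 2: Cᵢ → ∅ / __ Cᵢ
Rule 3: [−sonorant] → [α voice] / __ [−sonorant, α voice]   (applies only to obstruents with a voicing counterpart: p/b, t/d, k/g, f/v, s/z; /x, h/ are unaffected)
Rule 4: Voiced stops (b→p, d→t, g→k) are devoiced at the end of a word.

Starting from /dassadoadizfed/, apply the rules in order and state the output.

dasazoazisfet

Rule 1 (intervocalic spirantization): /d/ is a stop between vowels /a/ and /o/, so it spirantizes to the fricative [z]. /d/ is a stop between vowels /a/ and /i/, so it spirantizes to the fricative [z]. /dassadoadizfed/ → dassazoazizfed.
Rule 2 (degemination): /ss/ is a geminate; the first /s/ deletes. /dassazoazizfed/ → dasazoazizfed.
Rule 3 (regressive voicing assimilation): /z/ precedes the voiceless obstruent /f/, so it devoices to [s] by assimilation. /dasazoazizfed/ → dasazoazisfed.
Rule 4 (final devoicing): /d/ is a voiced stop in word-final position, so it devoices to [t]. /dasazoazisfed/ → dasazoazisfet.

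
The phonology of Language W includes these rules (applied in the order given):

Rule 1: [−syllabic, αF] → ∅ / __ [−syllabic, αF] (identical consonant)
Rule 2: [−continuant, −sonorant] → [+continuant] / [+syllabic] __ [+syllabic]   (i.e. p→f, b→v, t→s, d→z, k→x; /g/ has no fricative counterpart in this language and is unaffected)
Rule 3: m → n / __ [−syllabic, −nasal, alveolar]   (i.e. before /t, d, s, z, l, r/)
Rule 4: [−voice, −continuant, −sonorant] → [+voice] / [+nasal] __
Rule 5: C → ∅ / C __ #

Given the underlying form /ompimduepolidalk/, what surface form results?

Rule 1 (degemination): no segment meets the environment; /ompimduepolidalk/ is unchanged.
Rule 2 (intervocalic spirantization): /p/ is a stop between vowels /e/ and /o/, so it spirantizes to the fricative [f]. /d/ is a stop between vowels /i/ and /a/, so it spirantizes to the fricative [z]. /ompimduepolidalk/ → ompimduefolizalk.
Rule 3 (nasal place assimilation): /m/ precedes the alveolar consonant /d/, so it assimilates in place to [n]. /ompimduefolizalk/ → ompinduefolizalk.
Rule 4 (post-nasal voicing): /p/ is a voiceless stop immediately after the nasal /m/, so it voices to [b]. /ompinduefolizalk/ → ombinduefolizalk.
Rule 5 (final cluster simplification): /k/ is the second consonant of a word-final cluster /lk/, so it deletes. /ombinduefolizalk/ → ombinduefolizal.

ombinduefolizal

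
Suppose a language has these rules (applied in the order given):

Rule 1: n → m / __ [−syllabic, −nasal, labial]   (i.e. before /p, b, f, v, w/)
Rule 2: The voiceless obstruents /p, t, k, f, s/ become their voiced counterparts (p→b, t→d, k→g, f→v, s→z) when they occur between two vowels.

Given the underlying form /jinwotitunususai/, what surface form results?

Rule 1 (nasal place assimilation): /n/ precedes the labial consonant /w/, so it assimilates in place to [m]. /jinwotitunususai/ → jimwotitunususai.
Rule 2 (intervocalic voicing): /t/ is a voiceless obstruent between vowels /o/ and /i/, so it voices to [d]. /t/ is a voiceless obstruent between vowels /i/ and /u/, so it voices to [d]. /s/ is a voiceless obstruent between vowels /u/ and /u/, so it voices to [z]. /s/ is a voiceless obstruent between vowels /u/ and /a/, so it voices to [z]. /jimwotitunususai/ → jimwodidunuzuzai.

jimwodidunuzuzai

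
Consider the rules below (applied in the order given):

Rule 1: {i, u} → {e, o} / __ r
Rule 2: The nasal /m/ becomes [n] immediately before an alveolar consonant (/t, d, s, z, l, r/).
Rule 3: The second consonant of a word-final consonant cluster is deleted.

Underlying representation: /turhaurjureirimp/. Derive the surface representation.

Rule 1 (pre-rhotic lowering): /u/ is a high vowel immediately before /r/, so it lowers to [o]. /u/ is a high vowel immediately before /r/, so it lowers to [o]. /u/ is a high vowel immediately before /r/, so it lowers to [o]. /i/ is a high vowel immediately before /r/, so it lowers to [e]. /turhaurjureirimp/ → torhaorjoreerimp.
Rule 2 (nasal place assimilation): no segment meets the environment; /torhaorjoreerimp/ is unchanged.
Rule 3 (final cluster simplification): /p/ is the second consonant of a word-final cluster /mp/, so it deletes. /torhaorjoreerimp/ → torhaorjoreerim.

torhaorjoreerim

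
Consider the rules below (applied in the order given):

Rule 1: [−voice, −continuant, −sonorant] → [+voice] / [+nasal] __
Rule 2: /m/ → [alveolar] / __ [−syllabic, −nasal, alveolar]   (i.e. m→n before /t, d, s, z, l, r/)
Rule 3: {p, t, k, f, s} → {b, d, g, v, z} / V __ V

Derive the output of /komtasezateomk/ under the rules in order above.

Rule 1 (post-nasal voicing): /t/ is a voiceless stop immediately after the nasal /m/, so it voices to [d]. /k/ is a voiceless stop immediately after the nasal /m/, so it voices to [g]. /komtasezateomk/ → komdasezateomg.
Rule 2 (nasal place assimilation): /m/ precedes the alveolar consonant /d/, so it assimilates in place to [n]. /komdasezateomg/ → kondasezateomg.
Rule 3 (intervocalic voicing): /s/ is a voiceless obstruent between vowels /a/ and /e/, so it voices to [z]. /t/ is a voiceless obstruent between vowels /a/ and /e/, so it voices to [d]. /kondasezateomg/ → kondazezadeomg.

kondazezadeomg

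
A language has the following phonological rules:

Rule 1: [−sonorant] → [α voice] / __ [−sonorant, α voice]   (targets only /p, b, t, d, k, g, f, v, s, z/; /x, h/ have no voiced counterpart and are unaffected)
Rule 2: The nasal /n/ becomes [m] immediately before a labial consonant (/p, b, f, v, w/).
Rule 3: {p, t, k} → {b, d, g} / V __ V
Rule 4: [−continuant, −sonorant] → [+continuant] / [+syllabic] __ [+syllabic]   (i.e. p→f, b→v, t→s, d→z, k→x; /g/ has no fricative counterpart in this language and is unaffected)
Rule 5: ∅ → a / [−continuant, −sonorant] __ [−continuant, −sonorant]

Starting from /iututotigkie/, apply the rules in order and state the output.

Rule 1 (regressive voicing assimilation): /g/ precedes the voiceless obstruent /k/, so it devoices to [k] by assimilation. /iututotigkie/ → iututotikkie.
Rule 2 (nasal place assimilation): no segment meets the environment; /iututotikkie/ is unchanged.
Rule 3 (intervocalic voicing): /t/ is a voiceless stop between vowels /u/ and /u/, so it voices to [d]. /t/ is a voiceless stop between vowels /u/ and /o/, so it voices to [d]. /t/ is a voiceless stop between vowels /o/ and /i/, so it voices to [d]. /iututotikkie/ → iududodikkie.
Rule 4 (intervocalic spirantization): /d/ is a stop between vowels /u/ and /u/, so it spirantizes to the fricative [z]. /d/ is a stop between vowels /u/ and /o/, so it spirantizes to the fricative [z]. /d/ is a stop between vowels /o/ and /i/, so it spirantizes to the fricative [z]. /iududodikkie/ → iuzuzozikkie.
Rule 5 (stop-cluster a-epenthesis): /k/ and /k/ form a stop–stop cluster, so [a] is inserted between them. /iuzuzozikkie/ → iuzuzozikakie.

iuzuzozikakie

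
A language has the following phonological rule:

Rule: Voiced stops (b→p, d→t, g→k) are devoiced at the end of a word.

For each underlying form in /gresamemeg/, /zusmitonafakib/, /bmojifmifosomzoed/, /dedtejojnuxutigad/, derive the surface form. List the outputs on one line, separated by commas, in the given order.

gresamemek, zusmitonafakip, bmojifmifosomzoet, dedtejojnuxutigat

/gresamemeg/: /g/ is a voiced stop in word-final position, so it devoices to [k]. → [gresamemek].
/zusmitonafakib/: /b/ is a voiced stop in word-final position, so it devoices to [p]. → [zusmitonafakip].
/bmojifmifosomzoed/: /d/ is a voiced stop in word-final position, so it devoices to [t]. → [bmojifmifosomzoet].
/dedtejojnuxutigad/: /d/ is a voiced stop in word-final position, so it devoices to [t]. → [dedtejojnuxutigat].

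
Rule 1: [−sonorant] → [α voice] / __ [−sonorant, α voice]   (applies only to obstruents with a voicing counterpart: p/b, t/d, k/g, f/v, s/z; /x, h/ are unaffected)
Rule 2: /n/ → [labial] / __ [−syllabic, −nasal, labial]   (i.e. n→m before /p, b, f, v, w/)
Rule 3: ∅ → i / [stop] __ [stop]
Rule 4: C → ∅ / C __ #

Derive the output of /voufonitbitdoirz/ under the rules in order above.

voufonidibididoir

Rule 1 (regressive voicing assimilation): /t/ precedes the voiced obstruent /b/, so it voices to [d] by assimilation. /t/ precedes the voiced obstruent /d/, so it voices to [d] by assimilation. /voufonitbitdoirz/ → voufonidbiddoirz.
Rule 2 (nasal place assimilation): no segment meets the environment; /voufonidbiddoirz/ is unchanged.
Rule 3 (stop-cluster i-epenthesis): /d/ and /b/ form a stop–stop cluster, so [i] is inserted between them. /d/ and /d/ form a stop–stop cluster, so [i] is inserted between them. /voufonidbiddoirz/ → voufonidibididoirz.
Rule 4 (final cluster simplification): /z/ is the second consonant of a word-final cluster /rz/, so it deletes. /voufonidibididoirz/ → voufonidibididoir.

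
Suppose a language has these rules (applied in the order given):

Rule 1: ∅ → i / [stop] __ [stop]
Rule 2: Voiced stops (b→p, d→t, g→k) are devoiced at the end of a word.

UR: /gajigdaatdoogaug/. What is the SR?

Rule 1 (stop-cluster i-epenthesis): /g/ and /d/ form a stop–stop cluster, so [i] is inserted between them. /t/ and /d/ form a stop–stop cluster, so [i] is inserted between them. /gajigdaatdoogaug/ → gajigidaatidoogaug.
Rule 2 (final devoicing): /g/ is a voiced stop in word-final position, so it devoices to [k]. /gajigidaatidoogaug/ → gajigidaatidoogauk.

gajigidaatidoogauk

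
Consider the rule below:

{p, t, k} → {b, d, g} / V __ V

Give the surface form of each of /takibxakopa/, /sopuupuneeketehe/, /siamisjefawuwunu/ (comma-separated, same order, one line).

/takibxakopa/: /k/ is a voiceless stop between vowels /a/ and /i/, so it voices to [g]. /k/ is a voiceless stop between vowels /a/ and /o/, so it voices to [g]. /p/ is a voiceless stop between vowels /o/ and /a/, so it voices to [b]. → [tagibxagoba].
/sopuupuneeketehe/: /p/ is a voiceless stop between vowels /o/ and /u/, so it voices to [b]. /p/ is a voiceless stop between vowels /u/ and /u/, so it voices to [b]. /k/ is a voiceless stop between vowels /e/ and /e/, so it voices to [g]. /t/ is a voiceless stop between vowels /e/ and /e/, so it voices to [d]. → [sobuubuneegedehe].
/siamisjefawuwunu/: the rule's environment is not met; surfaces unchanged as [siamisjefawuwunu].

tagibxagoba, sobuubuneegedehe, siamisjefawuwunu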